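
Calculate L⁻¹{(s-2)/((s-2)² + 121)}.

Using frequency shift: L⁻¹{(s-a)/((s-a)² + b²)} = e^(at)cos(bt). Here a=2, b=11

Final answer: e^(2t)·cos(11t)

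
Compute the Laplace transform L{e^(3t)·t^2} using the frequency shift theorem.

L{e^(at)·t^n} = n!/(s-a)^(n+1), so L{e^(3t)·t^2} = 2/(s-3)^3

Final answer: 2/(s-3)^3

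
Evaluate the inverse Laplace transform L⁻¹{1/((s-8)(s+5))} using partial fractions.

Decompose: A/(s-8) + B/(s+5). A = 1/13, B = -1/13. f(t) = (e^(8t) - e^(-5t))/13

Final answer: (e^(8t) - e^(-5t))/13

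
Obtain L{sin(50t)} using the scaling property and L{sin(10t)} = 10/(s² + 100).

Using L{f(at)} = (1/a)F(s/a) with a=5: L{sin(50t)} = (1/5) · 10/((s/5)² + 100) = (1/5) · 10·25/(s² + 2500) = 50/(s² + 2500)

Final answer: 50/(s² + 2500)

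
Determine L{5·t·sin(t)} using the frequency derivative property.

L{sin(t)} = 1/(s² + 1). By L{t·f(t)} = -F'(s): -d/ds[1/(s² + 1)] = -(1)·(-2s)/(s² + 1)² = 2s/(s² + 1)². Then L{5·t·sin(t)} = 5·2s/(s² + 1)² = 10s/(s² + 1)²

Final answer: 10s/(s² + 1)²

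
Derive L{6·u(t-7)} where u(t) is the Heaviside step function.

L{u(t-a)} = e^(-as)/s. Here a=7, so L{u(t-7)} = e^(-7s)/s, and L{6·u(t-7)} = 6·e^(-7s)/s

Final answer: 6·e^(-7s)/s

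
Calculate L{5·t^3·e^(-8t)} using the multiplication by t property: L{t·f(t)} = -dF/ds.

Using L{t^n·e^(at)} = n!/(s-a)^(n+1), L{t^3·e^(-8t)} = 6/(s+8)^4, so L{5·t^3·e^(-8t)} = 5·6/(s+8)^4 = 30/(s+8)^4

Final answer: 30/(s+8)^4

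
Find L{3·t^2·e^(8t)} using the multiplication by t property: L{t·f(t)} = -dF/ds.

Using L{t^n·e^(at)} = n!/(s-a)^(n+1), L{t^2·e^(8t)} = 2/(s-8)^3, so L{3·t^2·e^(8t)} = 3·2/(s-8)^3 = 6/(s-8)^3

Final answer: 6/(s-8)^3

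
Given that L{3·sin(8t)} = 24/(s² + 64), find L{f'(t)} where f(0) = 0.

L{f'(t)} = s·F(s) - f(0) = s·24/(s² + 64) - 0 = 24s/(s² + 64)

Final answer: 24s/(s² + 64)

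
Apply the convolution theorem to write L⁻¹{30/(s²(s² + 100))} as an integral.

30/(s²(s² + 100)) = (1/s²)·(30/(s² + 100)) = L{t}·L{3·sin(10t)}. So f(t) = t*(3·sin(10t)) = ∫₀ᵗ 3τ·sin(10(t-τ)) dτ

Final answer: ∫₀ᵗ 3τ·sin(10(t-τ)) dτ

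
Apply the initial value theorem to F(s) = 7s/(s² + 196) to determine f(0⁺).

f(0⁺) = lim_{s→∞} s·7s/(s² + 196) = lim_{s→∞} 7s²/(s² + 196) = 7

Final answer: 7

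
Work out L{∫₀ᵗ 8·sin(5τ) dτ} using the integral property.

L{∫₀ᵗ f(τ)dτ} = F(s)/s with F(s) = 40/(s² + 25), so the result is (40/(s² + 25))/s = 40/(s(s² + 25))

Final answer: 40/(s(s² + 25))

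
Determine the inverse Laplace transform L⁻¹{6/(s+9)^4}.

L⁻¹{n!/(s-a)^(n+1)} = t^n·e^(at), so L⁻¹{6/(s+9)^4} = t^3·e^(-9t)

Final answer: t^3·e^(-9t)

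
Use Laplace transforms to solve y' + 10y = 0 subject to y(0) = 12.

L{y'} + 10L{y} = 0. sY - 12 + 10Y = 0. Y(s+10) = 12. Y = 12/(s+10)

Final answer: y(t) = 12e^(-10t)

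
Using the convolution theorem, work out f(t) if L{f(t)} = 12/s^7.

12/s^7 = (12/s)·(1/s^6) = L{12}·L{t^5/120}. By convolution, f(t) = 12*t^5/120 = ∫₀ᵗ 12·τ^5/120 dτ = 12·t^6/720

Final answer: 12·t^6/720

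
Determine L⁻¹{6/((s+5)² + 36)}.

Form: b/((s-a)² + b²) → e^(at)sin(bt). With a=-5, b=6

Final answer: e^(-5t)·sin(6t)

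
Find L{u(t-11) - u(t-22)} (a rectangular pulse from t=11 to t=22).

L{u(t-a)} = e^(-as)/s. L{u(t-11) - u(t-22)} = (e^(-11s) - e^(-22s))/s

Final answer: (e^(-11s) - e^(-22s))/s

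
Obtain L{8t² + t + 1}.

L{8t² + t + 1} = 8·2/s³ + 1/s² + 1/s = 16/s³ + 1/s² + 1/s

Final answer: 16/s³ + 1/s² + 1/s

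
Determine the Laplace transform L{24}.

L{24} = 24 · L{1} = 24/s

Final answer: 24/s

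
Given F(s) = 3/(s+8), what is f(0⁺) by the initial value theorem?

f(0⁺) = lim_{s→∞} s·3/(s+8) = lim_{s→∞} 3s/(s+8) = 3

Final answer: 3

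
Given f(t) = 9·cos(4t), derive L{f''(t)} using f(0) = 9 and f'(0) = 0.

F(s) = 9s/(s² + 16). L{f''(t)} = s²F(s) - sf(0) - f'(0) = 9s³/(s² + 16) - 9s = (9s³ - 9s(s² + 16))/(s² + 16) = -144s/(s² + 16)

Final answer: -144s/(s² + 16)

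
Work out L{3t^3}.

L{t^n} = n!/s^(n+1). So L{3t^3} = 3·3!/s^4 = 18/s^4

Final answer: 18/s^4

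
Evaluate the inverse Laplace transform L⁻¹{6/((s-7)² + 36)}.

Using frequency shift, L⁻¹{6/((s-7)² + 36)} = e^(7t)·sin(6t)

Final answer: e^(7t)·sin(6t)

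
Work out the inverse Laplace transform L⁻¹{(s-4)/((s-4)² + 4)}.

Using frequency shift, L⁻¹{(s-4)/((s-4)² + 4)} = e^(4t)·cos(2t)

Final answer: e^(4t)·cos(2t)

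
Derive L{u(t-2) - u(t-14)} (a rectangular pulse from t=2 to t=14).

L{u(t-a)} = e^(-as)/s. L{u(t-2) - u(t-14)} = (e^(-2s) - e^(-14s))/s

Final answer: (e^(-2s) - e^(-14s))/s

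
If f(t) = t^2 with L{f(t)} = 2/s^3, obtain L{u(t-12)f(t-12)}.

Time shift theorem: L{u(t-a)f(t-a)} = e^(-as)F(s). Here a=12, F(s) = 2/s^3, so L{u(t-12)f(t-12)} = e^(-12s)·2/s^3

Final answer: e^(-12s)·2/s^3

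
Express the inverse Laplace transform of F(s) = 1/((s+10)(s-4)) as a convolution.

1/((s+10)(s-4)) = (1/(s+10))·(1/(s-4)) = L{e^(-10t)}·L{e^(4t)}. So f(t) = e^(-10t)*e^(4t) = ∫₀ᵗ e^(-10τ)·e^(4(t-τ)) dτ

Final answer: ∫₀ᵗ e^(-10τ)·e^(4(t-τ)) dτ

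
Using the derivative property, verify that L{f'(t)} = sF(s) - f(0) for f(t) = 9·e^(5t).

f'(t) = 45e^(5t). Direct: L{f'(t)} = 45/(s-5). Property: s·9/(s-5) - 9 = (9s - 9(s-5))/(s-5) = 45/(s-5). ✓

Final answer: 45/(s-5)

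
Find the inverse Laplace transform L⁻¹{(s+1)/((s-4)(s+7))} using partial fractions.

Using partial fractions, f(t) = (5e^(4t) + 6e^(-7t))/11

Final answer: (5e^(4t) + 6e^(-7t))/11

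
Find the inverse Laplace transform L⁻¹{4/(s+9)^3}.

L⁻¹{n!/(s-a)^(n+1)} = t^n·e^(at) with n=2, a=-9. So L⁻¹{2/(s+9)^3} = t^2·e^(-9t), and L⁻¹{4/(s+9)^3} = (4/2)·t^2·e^(-9t) = 2·t^2·e^(-9t)

Final answer: 2·t^2·e^(-9t)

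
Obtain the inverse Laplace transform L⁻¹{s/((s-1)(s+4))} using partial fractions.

Using partial fractions, f(t) = (e^t + 4e^(-4t))/5

Final answer: (e^t + 4e^(-4t))/5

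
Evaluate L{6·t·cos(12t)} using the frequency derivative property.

L{cos(12t)} = s/(s² + 144). Derivative: d/ds[s/(s² + 144)] = [(s² + 144) - s·2s]/(s² + 144)² = (144 - s²)/(s² + 144)². So L{t·cos(12t)} = -F'(s) = (s² - 144)/(s² + 144)². Then L{6·t·cos(12t)} = 6·(s² - 144)/(s² + 144)²

Final answer: 6·(s² - 144)/(s² + 144)²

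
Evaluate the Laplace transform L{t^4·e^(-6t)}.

L{t^n·e^(at)} = n!/(s-a)^(n+1), so L{t^4·e^(-6t)} = 24/(s+6)^5

Final answer: 24/(s+6)^5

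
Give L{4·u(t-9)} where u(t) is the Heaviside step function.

L{u(t-a)} = e^(-as)/s. Here a=9, so L{u(t-9)} = e^(-9s)/s, and L{4·u(t-9)} = 4·e^(-9s)/s

Final answer: 4·e^(-9s)/s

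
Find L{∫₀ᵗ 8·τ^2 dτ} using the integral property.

L{∫₀ᵗ f(τ)dτ} = F(s)/s with f(t) = 8t^2. F(s) = 16/s^3, so L{∫₀ᵗ 8·τ^2 dτ} = (16/s^3)/s = 16/s^4. (Check: ∫₀ᵗ 8·τ^2 dτ = 8t^3/3.)

Final answer: 16/s^4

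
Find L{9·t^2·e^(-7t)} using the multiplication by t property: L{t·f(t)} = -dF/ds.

Using L{t^n·e^(at)} = n!/(s-a)^(n+1), L{t^2·e^(-7t)} = 2/(s+7)^3, so L{9·t^2·e^(-7t)} = 9·2/(s+7)^3 = 18/(s+7)^3

Final answer: 18/(s+7)^3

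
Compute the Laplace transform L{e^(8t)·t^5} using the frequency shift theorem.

L{e^(at)·t^n} = n!/(s-a)^(n+1), so L{e^(8t)·t^5} = 120/(s-8)^6

Final answer: 120/(s-8)^6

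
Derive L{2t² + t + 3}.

L{2t² + t + 3} = 2·2/s³ + 1/s² + 3/s = 4/s³ + 1/s² + 3/s

Final answer: 4/s³ + 1/s² + 3/s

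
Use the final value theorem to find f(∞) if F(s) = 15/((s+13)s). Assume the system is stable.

f(∞) = lim_{s→0} sF(s) = lim_{s→0} 15/(s+13) = 15/13

Final answer: 15/13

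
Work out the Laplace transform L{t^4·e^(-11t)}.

L{t^n·e^(at)} = n!/(s-a)^(n+1), so L{t^4·e^(-11t)} = 24/(s+11)^5

Final answer: 24/(s+11)^5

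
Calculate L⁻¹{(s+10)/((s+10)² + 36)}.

Using frequency shift: L⁻¹{(s-a)/((s-a)² + b²)} = e^(at)cos(bt). Here a=-10, b=6

Final answer: e^(-10t)·cos(6t)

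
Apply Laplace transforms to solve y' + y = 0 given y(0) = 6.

L{y'} + L{y} = 0. sY - 6 + Y = 0. Y(s+1) = 6. Y = 6/(s+1)

Final answer: y(t) = 6e^(-t)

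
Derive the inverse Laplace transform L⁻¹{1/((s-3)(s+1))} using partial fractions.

Decompose: A/(s-3) + B/(s+1). A = 1/4, B = -1/4. f(t) = (e^(3t) - e^(-t))/4

Final answer: (e^(3t) - e^(-t))/4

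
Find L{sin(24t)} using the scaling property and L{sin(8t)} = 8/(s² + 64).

Using L{f(at)} = (1/a)F(s/a) with a=3: L{sin(24t)} = (1/3) · 8/((s/3)² + 64) = (1/3) · 8·9/(s² + 576) = 24/(s² + 576)

Final answer: 24/(s² + 576)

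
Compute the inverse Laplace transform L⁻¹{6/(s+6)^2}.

L⁻¹{n!/(s-a)^(n+1)} = t^n·e^(at) with n=1, a=-6. So L⁻¹{1/(s+6)^2} = t·e^(-6t), and L⁻¹{6/(s+6)^2} = (6/1)·t·e^(-6t) = 6·t·e^(-6t)

Final answer: 6·t·e^(-6t)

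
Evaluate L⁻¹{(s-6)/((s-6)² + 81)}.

Using frequency shift: L⁻¹{(s-a)/((s-a)² + b²)} = e^(at)cos(bt). Here a=6, b=9

Final answer: e^(6t)·cos(9t)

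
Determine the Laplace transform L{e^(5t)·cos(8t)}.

L{e^(at)·cos(ωt)} = (s-a)/((s-a)² + ω²), so L{e^(5t)·cos(8t)} = (s-5)/((s-5)² + 64)

Final answer: (s-5)/((s-5)² + 64)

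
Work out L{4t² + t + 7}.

L{4t² + t + 7} = 4·2/s³ + 1/s² + 7/s = 8/s³ + 1/s² + 7/s

Final answer: 8/s³ + 1/s² + 7/s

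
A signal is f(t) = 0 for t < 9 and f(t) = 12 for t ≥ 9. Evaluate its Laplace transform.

f(t) = 12·u(t-9). L{u(t-9)} = e^(-9s)/s, so L{f(t)} = 12·e^(-9s)/s

Final answer: 12·e^(-9s)/s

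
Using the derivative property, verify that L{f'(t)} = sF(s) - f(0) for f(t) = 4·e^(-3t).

f'(t) = -12e^(-3t). Direct: L{f'(t)} = -12/(s+3). Property: s·4/(s+3) - 4 = (4s - 4(s+3))/(s+3) = -12/(s+3). ✓

Final answer: -12/(s+3)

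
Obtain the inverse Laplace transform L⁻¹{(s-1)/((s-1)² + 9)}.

Using frequency shift, L⁻¹{(s-1)/((s-1)² + 9)} = e^t·cos(3t)

Final answer: e^t·cos(3t)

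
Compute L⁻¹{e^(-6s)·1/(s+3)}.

L⁻¹{1/(s+3)} = e^(-3t). By the time shift theorem, L⁻¹{e^(-as)F(s)} = u(t-a)f(t-a) with a=6, so L⁻¹{e^(-6s)·1/(s+3)} = u(t-6)·e^(-3(t-6))

Final answer: u(t-6)·e^(-3(t-6))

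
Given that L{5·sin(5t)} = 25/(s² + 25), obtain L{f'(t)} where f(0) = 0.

L{f'(t)} = s·F(s) - f(0) = s·25/(s² + 25) - 0 = 25s/(s² + 25)

Final answer: 25s/(s² + 25)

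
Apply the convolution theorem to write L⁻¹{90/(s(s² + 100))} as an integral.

90/(s(s² + 100)) = (1/s)·(90/(s² + 100)) = L{1}·L{9·sin(10t)}. So f(t) = 1*(9·sin(10t)) = ∫₀ᵗ 9·sin(10τ) dτ

Final answer: ∫₀ᵗ 9·sin(10τ) dτ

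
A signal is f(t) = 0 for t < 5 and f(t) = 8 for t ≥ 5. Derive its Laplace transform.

f(t) = 8·u(t-5). L{u(t-5)} = e^(-5s)/s, so L{f(t)} = 8·e^(-5s)/s

Final answer: 8·e^(-5s)/s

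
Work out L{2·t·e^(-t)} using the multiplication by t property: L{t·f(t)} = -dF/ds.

Using L{t^n·e^(at)} = n!/(s-a)^(n+1), L{t·e^(-t)} = 1/(s+1)^2, so L{2·t·e^(-t)} = 2·1/(s+1)^2 = 2/(s+1)^2

Final answer: 2/(s+1)^2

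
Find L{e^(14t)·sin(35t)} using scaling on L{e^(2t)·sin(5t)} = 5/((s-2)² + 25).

Scaling with a=7: L{e^(14t)·sin(35t)} = (1/7) · 5/((s/7-2)² + 25). Simplifying: 35/((s-14)² + 1225)

Final answer: 35/((s-14)² + 1225)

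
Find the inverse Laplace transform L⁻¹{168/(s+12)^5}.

L⁻¹{n!/(s-a)^(n+1)} = t^n·e^(at) with n=4, a=-12. So L⁻¹{24/(s+12)^5} = t^4·e^(-12t), and L⁻¹{168/(s+12)^5} = (168/24)·t^4·e^(-12t) = 7·t^4·e^(-12t)

Final answer: 7·t^4·e^(-12t)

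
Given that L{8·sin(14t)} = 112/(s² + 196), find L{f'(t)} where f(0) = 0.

L{f'(t)} = s·F(s) - f(0) = s·112/(s² + 196) - 0 = 112s/(s² + 196)

Final answer: 112s/(s² + 196)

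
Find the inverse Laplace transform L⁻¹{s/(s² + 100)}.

L⁻¹{s/(s² + 100)} = cos(10t)

Final answer: cos(10t)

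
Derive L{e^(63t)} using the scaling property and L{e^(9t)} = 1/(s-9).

Using L{f(at)} = (1/a)F(s/a) with a=7 and f(t) = e^(9t): L{e^(63t)} = (1/7) · 1/((s/7)-9) = (1/7) · 7/(s-63) = 1/(s-63)

Final answer: 1/(s-63)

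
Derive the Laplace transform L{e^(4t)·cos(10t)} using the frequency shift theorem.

Frequency shift: L{e^(at)f(t)} = F(s-a). L{e^(4t)·cos(10t)} = (s-4)/((s-4)² + 100)

Final answer: (s-4)/((s-4)² + 100)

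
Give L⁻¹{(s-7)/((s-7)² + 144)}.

Using frequency shift: L⁻¹{(s-a)/((s-a)² + b²)} = e^(at)cos(bt). Here a=7, b=12

Final answer: e^(7t)·cos(12t)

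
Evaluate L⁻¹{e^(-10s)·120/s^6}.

L⁻¹{120/s^6} = t^5. By the time shift theorem, L⁻¹{e^(-as)F(s)} = u(t-a)f(t-a) with a=10, so L⁻¹{e^(-10s)·120/s^6} = u(t-10)·(t-10)^5

Final answer: u(t-10)·(t-10)^5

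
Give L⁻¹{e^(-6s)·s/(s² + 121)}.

L⁻¹{s/(s² + 121)} = cos(11t). By the time shift theorem, L⁻¹{e^(-as)F(s)} = u(t-a)f(t-a) with a=6, so L⁻¹{e^(-6s)·s/(s² + 121)} = u(t-6)·cos(11(t-6))

Final answer: u(t-6)·cos(11(t-6))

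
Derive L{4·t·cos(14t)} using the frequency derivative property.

L{cos(14t)} = s/(s² + 196). Derivative: d/ds[s/(s² + 196)] = [(s² + 196) - s·2s]/(s² + 196)² = (196 - s²)/(s² + 196)². So L{t·cos(14t)} = -F'(s) = (s² - 196)/(s² + 196)². Then L{4·t·cos(14t)} = 4·(s² - 196)/(s² + 196)²

Final answer: 4·(s² - 196)/(s² + 196)²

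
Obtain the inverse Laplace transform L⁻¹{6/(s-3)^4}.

L⁻¹{n!/(s-a)^(n+1)} = t^n·e^(at), so L⁻¹{6/(s-3)^4} = t^3·e^(3t)

Final answer: t^3·e^(3t)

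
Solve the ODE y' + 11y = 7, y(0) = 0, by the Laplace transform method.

sY + 11Y = 7/s. Y = 7/(s(s+11)). Partial fractions: Y = 7/11/s - 7/11/(s+11)

Final answer: y(t) = 7/11(1 - e^(-11t))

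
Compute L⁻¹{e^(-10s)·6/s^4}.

L⁻¹{6/s^4} = t^3. By the time shift theorem, L⁻¹{e^(-as)F(s)} = u(t-a)f(t-a) with a=10, so L⁻¹{e^(-10s)·6/s^4} = u(t-10)·(t-10)^3

Final answer: u(t-10)·(t-10)^3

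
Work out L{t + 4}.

L{t + 4} = L{t} + 4·L{1} = 1/s² + 4/s

Final answer: 1/s² + 4/s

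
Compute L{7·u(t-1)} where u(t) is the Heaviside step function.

L{u(t-a)} = e^(-as)/s. Here a=1, so L{u(t-1)} = e^(-s)/s, and L{7·u(t-1)} = 7·e^(-s)/s

Final answer: 7·e^(-s)/s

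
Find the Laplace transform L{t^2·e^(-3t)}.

L{t^n·e^(at)} = n!/(s-a)^(n+1), so L{t^2·e^(-3t)} = 2/(s+3)^3

Final answer: 2/(s+3)^3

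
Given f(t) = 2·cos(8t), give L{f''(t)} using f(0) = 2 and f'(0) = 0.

F(s) = 2s/(s² + 64). L{f''(t)} = s²F(s) - sf(0) - f'(0) = 2s³/(s² + 64) - 2s = (2s³ - 2s(s² + 64))/(s² + 64) = -128s/(s² + 64)

Final answer: -128s/(s² + 64)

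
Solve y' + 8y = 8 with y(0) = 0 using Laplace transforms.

sY + 8Y = 8/s. Y = 8/(s(s+8)). Partial fractions: Y = 1/s - 1/(s+8)

Final answer: y(t) = (1 - e^(-8t))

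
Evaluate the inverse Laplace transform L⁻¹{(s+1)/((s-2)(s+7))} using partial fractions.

Using partial fractions, f(t) = (3e^(2t) + 6e^(-7t))/9

Final answer: (3e^(2t) + 6e^(-7t))/9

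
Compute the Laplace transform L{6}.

L{6} = 6 · L{1} = 6/s

Final answer: 6/s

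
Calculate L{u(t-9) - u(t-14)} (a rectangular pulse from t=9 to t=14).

L{u(t-a)} = e^(-as)/s. L{u(t-9) - u(t-14)} = (e^(-9s) - e^(-14s))/s

Final answer: (e^(-9s) - e^(-14s))/s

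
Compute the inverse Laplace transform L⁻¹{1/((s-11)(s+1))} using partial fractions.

Decompose: A/(s-11) + B/(s+1). A = 1/12, B = -1/12. f(t) = (e^(11t) - e^(-t))/12

Final answer: (e^(11t) - e^(-t))/12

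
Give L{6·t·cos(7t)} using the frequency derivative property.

L{cos(7t)} = s/(s² + 49). Derivative: d/ds[s/(s² + 49)] = [(s² + 49) - s·2s]/(s² + 49)² = (49 - s²)/(s² + 49)². So L{t·cos(7t)} = -F'(s) = (s² - 49)/(s² + 49)². Then L{6·t·cos(7t)} = 6·(s² - 49)/(s² + 49)²

Final answer: 6·(s² - 49)/(s² + 49)²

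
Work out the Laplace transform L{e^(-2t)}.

L{e^(at)} = 1/(s-a), so L{e^(-2t)} = 1/(s+2)

Final answer: 1/(s+2)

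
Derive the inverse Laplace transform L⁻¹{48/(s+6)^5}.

L⁻¹{n!/(s-a)^(n+1)} = t^n·e^(at) with n=4, a=-6. So L⁻¹{24/(s+6)^5} = t^4·e^(-6t), and L⁻¹{48/(s+6)^5} = (48/24)·t^4·e^(-6t) = 2·t^4·e^(-6t)

Final answer: 2·t^4·e^(-6t)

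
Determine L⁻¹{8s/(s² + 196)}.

This is the form c·s/(s² + a²) with a = 14, c = 8. L⁻¹ = 8·cos(14t)

Final answer: 8·cos(14t)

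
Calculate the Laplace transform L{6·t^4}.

L{t^n} = n!/s^(n+1), so L{t^4} = 24/s^5. Then L{6·t^4} = 6·24/s^5 = 144/s^5

Final answer: 144/s^5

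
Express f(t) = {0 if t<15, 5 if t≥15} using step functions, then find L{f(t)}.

f(t) = 5·u(t-15). L{u(t-15)} = e^(-15s)/s, so L{f(t)} = 5·e^(-15s)/s

Final answer: 5·e^(-15s)/s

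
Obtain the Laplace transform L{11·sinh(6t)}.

L{sinh(ωt)} = ω/(s² - ω²), so L{sinh(6t)} = 6/(s² - 36). Then L{11·sinh(6t)} = 11·6/(s² - 36) = 66/(s² - 36)

Final answer: 66/(s² - 36)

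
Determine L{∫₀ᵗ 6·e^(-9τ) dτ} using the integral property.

L{∫₀ᵗ f(τ)dτ} = F(s)/s with F(s) = 6/(s+9), so L{∫₀ᵗ 6·e^(-9τ) dτ} = 6/(s(s+9))

Final answer: 6/(s(s+9))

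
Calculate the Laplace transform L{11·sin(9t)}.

L{sin(ωt)} = ω/(s² + ω²), so L{sin(9t)} = 9/(s² + 81). Then L{11·sin(9t)} = 11·9/(s² + 81) = 99/(s² + 81)

Final answer: 99/(s² + 81)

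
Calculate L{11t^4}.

L{t^n} = n!/s^(n+1). So L{11t^4} = 11·4!/s^5 = 264/s^5

Final answer: 264/s^5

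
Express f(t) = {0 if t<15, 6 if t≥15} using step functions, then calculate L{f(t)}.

f(t) = 6·u(t-15). L{u(t-15)} = e^(-15s)/s, so L{f(t)} = 6·e^(-15s)/s

Final answer: 6·e^(-15s)/s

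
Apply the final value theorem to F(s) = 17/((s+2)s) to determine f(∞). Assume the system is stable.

f(∞) = lim_{s→0} sF(s) = lim_{s→0} 17/(s+2) = 17/2

Final answer: 17/2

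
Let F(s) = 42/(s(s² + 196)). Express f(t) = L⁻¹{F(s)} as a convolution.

42/(s(s² + 196)) = (1/s)·(42/(s² + 196)) = L{1}·L{3·sin(14t)}. So f(t) = 1*(3·sin(14t)) = ∫₀ᵗ 3·sin(14τ) dτ

Final answer: ∫₀ᵗ 3·sin(14τ) dτ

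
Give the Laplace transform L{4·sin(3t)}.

L{sin(ωt)} = ω/(s² + ω²), so L{sin(3t)} = 3/(s² + 9). Then L{4·sin(3t)} = 4·3/(s² + 9) = 12/(s² + 9)

Final answer: 12/(s² + 9)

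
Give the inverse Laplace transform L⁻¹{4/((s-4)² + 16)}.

Using frequency shift, L⁻¹{4/((s-4)² + 16)} = e^(4t)·sin(4t)

Final answer: e^(4t)·sin(4t)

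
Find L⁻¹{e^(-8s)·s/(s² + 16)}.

L⁻¹{s/(s² + 16)} = cos(4t). By the time shift theorem, L⁻¹{e^(-as)F(s)} = u(t-a)f(t-a) with a=8, so L⁻¹{e^(-8s)·s/(s² + 16)} = u(t-8)·cos(4(t-8))

Final answer: u(t-8)·cos(4(t-8))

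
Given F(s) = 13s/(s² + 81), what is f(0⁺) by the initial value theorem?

f(0⁺) = lim_{s→∞} s·13s/(s² + 81) = lim_{s→∞} 13s²/(s² + 81) = 13

Final answer: 13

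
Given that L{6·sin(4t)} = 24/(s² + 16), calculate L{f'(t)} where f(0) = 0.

L{f'(t)} = s·F(s) - f(0) = s·24/(s² + 16) - 0 = 24s/(s² + 16)

Final answer: 24s/(s² + 16)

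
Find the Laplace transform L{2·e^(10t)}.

L{e^(at)} = 1/(s-a), so L{e^(10t)} = 1/(s-10). Then L{2·e^(10t)} = 2/(s-10)

Final answer: 2/(s-10)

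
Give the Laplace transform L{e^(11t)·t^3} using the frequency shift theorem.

L{e^(at)·t^n} = n!/(s-a)^(n+1), so L{e^(11t)·t^3} = 6/(s-11)^4

Final answer: 6/(s-11)^4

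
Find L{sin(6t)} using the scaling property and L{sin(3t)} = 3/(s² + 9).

Using L{f(at)} = (1/a)F(s/a) with a=2: L{sin(6t)} = (1/2) · 3/((s/2)² + 9) = (1/2) · 3·4/(s² + 36) = 6/(s² + 36)

Final answer: 6/(s² + 36)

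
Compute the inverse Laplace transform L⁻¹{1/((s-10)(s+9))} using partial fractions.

Decompose: A/(s-10) + B/(s+9). A = 1/19, B = -1/19. f(t) = (e^(10t) - e^(-9t))/19

Final answer: (e^(10t) - e^(-9t))/19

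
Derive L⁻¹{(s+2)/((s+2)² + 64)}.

Using frequency shift: L⁻¹{(s-a)/((s-a)² + b²)} = e^(at)cos(bt). Here a=-2, b=8

Final answer: e^(-2t)·cos(8t)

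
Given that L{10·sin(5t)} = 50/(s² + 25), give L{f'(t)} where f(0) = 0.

L{f'(t)} = s·F(s) - f(0) = s·50/(s² + 25) - 0 = 50s/(s² + 25)

Final answer: 50s/(s² + 25)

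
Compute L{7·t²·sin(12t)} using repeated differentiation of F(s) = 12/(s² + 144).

F(s) = 12/(s² + 144). F'(s) = -24s/(s² + 144)². F''(s) = -24(144 - 3s²)/(s² + 144)³ = (72s² - 3456)/(s² + 144)³. So L{t²·sin(12t)} = (-1)² F''(s) = (72s² - 3456)/(s² + 144)³. Then L{7·t²·sin(12t)} = 7·(72s² - 3456)/(s² + 144)³ = (504s² - 24192)/(s² + 144)³

Final answer: (504s² - 24192)/(s² + 144)³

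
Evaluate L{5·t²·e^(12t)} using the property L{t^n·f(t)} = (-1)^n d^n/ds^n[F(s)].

L{e^(12t)} = 1/(s-12). d/ds[1/(s-12)] = -1/(s-12)². d²/ds²[1/(s-12)] = 2/(s-12)³. So L{t²·e^(12t)} = (-1)² · 2/(s-12)³ = 2/(s-12)³. Then L{5·t²·e^(12t)} = 5·2/(s-12)³ = 10/(s-12)³

Final answer: 10/(s-12)³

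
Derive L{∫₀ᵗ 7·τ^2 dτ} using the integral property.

L{∫₀ᵗ f(τ)dτ} = F(s)/s with f(t) = 7t^2. F(s) = 14/s^3, so L{∫₀ᵗ 7·τ^2 dτ} = (14/s^3)/s = 14/s^4. (Check: ∫₀ᵗ 7·τ^2 dτ = 7t^3/3.)

Final answer: 14/s^4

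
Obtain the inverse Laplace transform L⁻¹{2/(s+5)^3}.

L⁻¹{n!/(s-a)^(n+1)} = t^n·e^(at), so L⁻¹{2/(s+5)^3} = t^2·e^(-5t)

Final answer: t^2·e^(-5t)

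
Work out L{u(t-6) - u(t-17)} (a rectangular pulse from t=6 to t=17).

L{u(t-a)} = e^(-as)/s. L{u(t-6) - u(t-17)} = (e^(-6s) - e^(-17s))/s

Final answer: (e^(-6s) - e^(-17s))/s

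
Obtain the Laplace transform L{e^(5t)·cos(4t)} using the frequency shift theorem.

Frequency shift: L{e^(at)f(t)} = F(s-a). L{e^(5t)·cos(4t)} = (s-5)/((s-5)² + 16)

Final answer: (s-5)/((s-5)² + 16)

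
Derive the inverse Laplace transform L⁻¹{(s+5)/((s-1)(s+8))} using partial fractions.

Using partial fractions, f(t) = (6e^t + 3e^(-8t))/9

Final answer: (6e^t + 3e^(-8t))/9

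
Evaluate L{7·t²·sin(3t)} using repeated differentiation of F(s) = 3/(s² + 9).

F(s) = 3/(s² + 9). F'(s) = -6s/(s² + 9)². F''(s) = -6(9 - 3s²)/(s² + 9)³ = (18s² - 54)/(s² + 9)³. So L{t²·sin(3t)} = (-1)² F''(s) = (18s² - 54)/(s² + 9)³. Then L{7·t²·sin(3t)} = 7·(18s² - 54)/(s² + 9)³ = (126s² - 378)/(s² + 9)³

Final answer: (126s² - 378)/(s² + 9)³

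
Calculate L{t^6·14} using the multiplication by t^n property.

L{14} = 14/s. d^1/ds^1[1/s] = -1/s². d^2/ds^2[1/s] = 2/s^3. d^3/ds^3[1/s] = -6/s^4. d^4/ds^4[1/s] = 24/s^5. d^5/ds^5[1/s] = -120/s^6. d^6/ds^6[1/s] = 720/s^7. So L{t^6} = (-1)^{6}·720/s^7 = 720/s^7. Then L{t^6·14} = 14·720/s^7 = 10080/s^7

Final answer: 10080/s^7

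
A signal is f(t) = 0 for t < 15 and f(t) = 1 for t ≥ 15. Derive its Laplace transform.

f(t) = u(t-15). L{u(t-15)} = e^(-15s)/s, so L{f(t)} = e^(-15s)/s

Final answer: e^(-15s)/s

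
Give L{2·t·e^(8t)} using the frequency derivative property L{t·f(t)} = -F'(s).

L{e^(8t)} = 1/(s-8). By frequency derivative: L{t·e^(8t)} = -d/ds[1/(s-8)] = -(-1)/(s-8)² = 1/(s-8)². Then L{2·t·e^(8t)} = 2·1/(s-8)² = 2/(s-8)²

Final answer: 2/(s-8)²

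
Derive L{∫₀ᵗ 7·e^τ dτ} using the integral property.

L{∫₀ᵗ f(τ)dτ} = F(s)/s with F(s) = 7/(s-1), so L{∫₀ᵗ 7·e^τ dτ} = 7/(s(s-1))

Final answer: 7/(s(s-1))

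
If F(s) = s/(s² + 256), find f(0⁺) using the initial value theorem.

f(0⁺) = lim_{s→∞} s·s/(s² + 256) = lim_{s→∞} s²/(s² + 256) = 1

Final answer: 1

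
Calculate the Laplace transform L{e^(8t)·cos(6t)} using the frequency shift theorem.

Frequency shift: L{e^(at)f(t)} = F(s-a). L{e^(8t)·cos(6t)} = (s-8)/((s-8)² + 36)

Final answer: (s-8)/((s-8)² + 36)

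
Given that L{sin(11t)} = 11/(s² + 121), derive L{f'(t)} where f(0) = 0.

L{f'(t)} = s·F(s) - f(0) = s·11/(s² + 121) - 0 = 11s/(s² + 121)

Final answer: 11s/(s² + 121)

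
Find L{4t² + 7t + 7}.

L{4t² + 7t + 7} = 4·2/s³ + 7/s² + 7/s = 8/s³ + 7/s² + 7/s

Final answer: 8/s³ + 7/s² + 7/s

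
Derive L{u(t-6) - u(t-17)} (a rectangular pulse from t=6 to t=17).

L{u(t-a)} = e^(-as)/s. L{u(t-6) - u(t-17)} = (e^(-6s) - e^(-17s))/s

Final answer: (e^(-6s) - e^(-17s))/s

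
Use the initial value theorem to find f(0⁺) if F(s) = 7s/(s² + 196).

f(0⁺) = lim_{s→∞} s·7s/(s² + 196) = lim_{s→∞} 7s²/(s² + 196) = 7

Final answer: 7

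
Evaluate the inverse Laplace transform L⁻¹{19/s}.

L⁻¹{c/s} = c, so L⁻¹{19/s} = 19

Final answer: 19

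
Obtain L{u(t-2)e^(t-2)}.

u(t-a)f(t-a) with f(t)=e^t. L{e^t} = 1/(s-1). By time shift: e^(-2s)/(s-1)

Final answer: e^(-2s)/(s-1)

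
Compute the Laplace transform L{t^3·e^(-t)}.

L{t^n·e^(at)} = n!/(s-a)^(n+1), so L{t^3·e^(-t)} = 6/(s+1)^4

Final answer: 6/(s+1)^4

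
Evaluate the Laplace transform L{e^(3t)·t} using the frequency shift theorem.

L{e^(at)·t^n} = n!/(s-a)^(n+1), so L{e^(3t)·t} = 1/(s-3)^2

Final answer: 1/(s-3)^2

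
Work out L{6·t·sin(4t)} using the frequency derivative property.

L{sin(4t)} = 4/(s² + 16). By L{t·f(t)} = -F'(s): -d/ds[4/(s² + 16)] = -(4)·(-2s)/(s² + 16)² = 8s/(s² + 16)². Then L{6·t·sin(4t)} = 6·8s/(s² + 16)² = 48s/(s² + 16)²

Final answer: 48s/(s² + 16)²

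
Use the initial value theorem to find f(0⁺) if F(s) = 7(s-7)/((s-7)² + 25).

f(0⁺) = lim_{s→∞} sF(s) = lim_{s→∞} 7s(s-7)/((s-7)² + 25) = 7

Final answer: 7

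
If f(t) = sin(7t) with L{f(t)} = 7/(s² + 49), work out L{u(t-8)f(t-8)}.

Time shift theorem: L{u(t-a)f(t-a)} = e^(-as)F(s). Here a=8, F(s) = 7/(s² + 49), so L{u(t-8)f(t-8)} = e^(-8s)·7/(s² + 49)

Final answer: e^(-8s)·7/(s² + 49)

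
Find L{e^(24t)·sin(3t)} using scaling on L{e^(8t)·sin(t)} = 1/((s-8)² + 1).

Scaling with a=3: L{e^(24t)·sin(3t)} = (1/3) · 1/((s/3-8)² + 1). Simplifying: 3/((s-24)² + 9)

Final answer: 3/((s-24)² + 9)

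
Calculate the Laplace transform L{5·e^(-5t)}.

L{e^(at)} = 1/(s-a), so L{e^(-5t)} = 1/(s+5). Then L{5·e^(-5t)} = 5/(s+5)

Final answer: 5/(s+5)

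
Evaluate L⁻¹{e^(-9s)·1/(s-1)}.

L⁻¹{1/(s-1)} = e^t. By the time shift theorem, L⁻¹{e^(-as)F(s)} = u(t-a)f(t-a) with a=9, so L⁻¹{e^(-9s)·1/(s-1)} = u(t-9)·e^(t-9)

Final answer: u(t-9)·e^(t-9)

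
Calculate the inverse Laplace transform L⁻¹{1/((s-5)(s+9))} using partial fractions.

Decompose: A/(s-5) + B/(s+9). A = 1/14, B = -1/14. f(t) = (e^(5t) - e^(-9t))/14

Final answer: (e^(5t) - e^(-9t))/14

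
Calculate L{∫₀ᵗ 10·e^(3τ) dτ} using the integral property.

L{∫₀ᵗ f(τ)dτ} = F(s)/s with F(s) = 10/(s-3), so L{∫₀ᵗ 10·e^(3τ) dτ} = 10/(s(s-3))

Final answer: 10/(s(s-3))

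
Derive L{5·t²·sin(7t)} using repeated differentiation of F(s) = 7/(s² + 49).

F(s) = 7/(s² + 49). F'(s) = -14s/(s² + 49)². F''(s) = -14(49 - 3s²)/(s² + 49)³ = (42s² - 686)/(s² + 49)³. So L{t²·sin(7t)} = (-1)² F''(s) = (42s² - 686)/(s² + 49)³. Then L{5·t²·sin(7t)} = 5·(42s² - 686)/(s² + 49)³ = (210s² - 3430)/(s² + 49)³

Final answer: (210s² - 3430)/(s² + 49)³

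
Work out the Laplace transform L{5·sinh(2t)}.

L{sinh(ωt)} = ω/(s² - ω²), so L{sinh(2t)} = 2/(s² - 4). Then L{5·sinh(2t)} = 5·2/(s² - 4) = 10/(s² - 4)

Final answer: 10/(s² - 4)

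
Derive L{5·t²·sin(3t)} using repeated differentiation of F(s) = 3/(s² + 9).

F(s) = 3/(s² + 9). F'(s) = -6s/(s² + 9)². F''(s) = -6(9 - 3s²)/(s² + 9)³ = (18s² - 54)/(s² + 9)³. So L{t²·sin(3t)} = (-1)² F''(s) = (18s² - 54)/(s² + 9)³. Then L{5·t²·sin(3t)} = 5·(18s² - 54)/(s² + 9)³ = (90s² - 270)/(s² + 9)³

Final answer: (90s² - 270)/(s² + 9)³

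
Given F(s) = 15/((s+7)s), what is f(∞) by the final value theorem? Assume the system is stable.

f(∞) = lim_{s→0} sF(s) = lim_{s→0} 15/(s+7) = 15/7

Final answer: 15/7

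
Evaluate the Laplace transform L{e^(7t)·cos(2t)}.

L{e^(at)·cos(ωt)} = (s-a)/((s-a)² + ω²), so L{e^(7t)·cos(2t)} = (s-7)/((s-7)² + 4)

Final answer: (s-7)/((s-7)² + 4)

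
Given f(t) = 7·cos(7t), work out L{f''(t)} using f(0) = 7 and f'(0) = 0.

F(s) = 7s/(s² + 49). L{f''(t)} = s²F(s) - sf(0) - f'(0) = 7s³/(s² + 49) - 7s = (7s³ - 7s(s² + 49))/(s² + 49) = -343s/(s² + 49)

Final answer: -343s/(s² + 49)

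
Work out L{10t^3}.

L{t^n} = n!/s^(n+1). So L{10t^3} = 10·3!/s^4 = 60/s^4

Final answer: 60/s^4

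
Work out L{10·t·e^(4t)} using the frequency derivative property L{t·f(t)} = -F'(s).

L{e^(4t)} = 1/(s-4). By frequency derivative: L{t·e^(4t)} = -d/ds[1/(s-4)] = -(-1)/(s-4)² = 1/(s-4)². Then L{10·t·e^(4t)} = 10·1/(s-4)² = 10/(s-4)²

Final answer: 10/(s-4)²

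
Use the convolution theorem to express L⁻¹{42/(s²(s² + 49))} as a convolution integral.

42/(s²(s² + 49)) = (1/s²)·(42/(s² + 49)) = L{t}·L{6·sin(7t)}. So f(t) = t*(6·sin(7t)) = ∫₀ᵗ 6τ·sin(7(t-τ)) dτ

Final answer: ∫₀ᵗ 6τ·sin(7(t-τ)) dτ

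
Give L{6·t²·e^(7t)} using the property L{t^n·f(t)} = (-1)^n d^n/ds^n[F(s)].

L{e^(7t)} = 1/(s-7). d/ds[1/(s-7)] = -1/(s-7)². d²/ds²[1/(s-7)] = 2/(s-7)³. So L{t²·e^(7t)} = (-1)² · 2/(s-7)³ = 2/(s-7)³. Then L{6·t²·e^(7t)} = 6·2/(s-7)³ = 12/(s-7)³

Final answer: 12/(s-7)³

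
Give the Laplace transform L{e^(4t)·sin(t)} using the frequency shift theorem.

Frequency shift: L{e^(at)f(t)} = F(s-a). L{e^(4t)·sin(t)} = 1/((s-4)² + 1)

Final answer: 1/((s-4)² + 1)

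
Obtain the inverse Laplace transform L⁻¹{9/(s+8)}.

L⁻¹{1/(s-a)} = e^(at), so L⁻¹{1/(s+8)} = e^(-8t), and L⁻¹{9/(s+8)} = 9·e^(-8t)

Final answer: 9·e^(-8t)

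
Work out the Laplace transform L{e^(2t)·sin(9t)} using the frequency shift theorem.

Frequency shift: L{e^(at)f(t)} = F(s-a). L{e^(2t)·sin(9t)} = 9/((s-2)² + 81)

Final answer: 9/((s-2)² + 81)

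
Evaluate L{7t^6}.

L{t^n} = n!/s^(n+1). So L{7t^6} = 7·6!/s^7 = 5040/s^7

Final answer: 5040/s^7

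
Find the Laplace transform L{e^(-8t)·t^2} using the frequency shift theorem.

L{e^(at)·t^n} = n!/(s-a)^(n+1), so L{e^(-8t)·t^2} = 2/(s+8)^3

Final answer: 2/(s+8)^3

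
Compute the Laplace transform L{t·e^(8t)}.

L{t^n·e^(at)} = n!/(s-a)^(n+1), so L{t·e^(8t)} = 1/(s-8)^2

Final answer: 1/(s-8)^2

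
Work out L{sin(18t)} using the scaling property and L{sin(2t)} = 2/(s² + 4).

Using L{f(at)} = (1/a)F(s/a) with a=9: L{sin(18t)} = (1/9) · 2/((s/9)² + 4) = (1/9) · 2·81/(s² + 324) = 18/(s² + 324)

Final answer: 18/(s² + 324)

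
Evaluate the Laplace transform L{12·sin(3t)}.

L{sin(ωt)} = ω/(s² + ω²), so L{sin(3t)} = 3/(s² + 9). Then L{12·sin(3t)} = 12·3/(s² + 9) = 36/(s² + 9)

Final answer: 36/(s² + 9)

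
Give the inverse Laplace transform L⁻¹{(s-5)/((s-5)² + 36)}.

Using frequency shift, L⁻¹{(s-5)/((s-5)² + 36)} = e^(5t)·cos(6t)

Final answer: e^(5t)·cos(6t)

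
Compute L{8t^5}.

L{t^n} = n!/s^(n+1). So L{8t^5} = 8·5!/s^6 = 960/s^6

Final answer: 960/s^6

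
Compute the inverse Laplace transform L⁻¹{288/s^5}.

L⁻¹{n!/s^(n+1)} = t^n with n=4. So L⁻¹{24/s^5} = t^4, and L⁻¹{288/s^5} = (288/24)·t^4 = 12·t^4

Final answer: 12·t^4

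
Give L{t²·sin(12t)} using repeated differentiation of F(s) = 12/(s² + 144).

F(s) = 12/(s² + 144). F'(s) = -24s/(s² + 144)². F''(s) = -24(144 - 3s²)/(s² + 144)³ = (72s² - 3456)/(s² + 144)³. So L{t²·sin(12t)} = (-1)² F''(s) = (72s² - 3456)/(s² + 144)³

Final answer: (72s² - 3456)/(s² + 144)³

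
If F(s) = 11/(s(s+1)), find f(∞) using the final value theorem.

f(∞) = lim_{s→0} s·11/(s(s+1)) = lim_{s→0} 11/(s+1) = 11/1 = 11

Final answer: 11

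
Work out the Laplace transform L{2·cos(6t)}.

L{cos(ωt)} = s/(s² + ω²), so L{cos(6t)} = s/(s² + 36). Then L{2·cos(6t)} = 2·s/(s² + 36) = 2s/(s² + 36)

Final answer: 2s/(s² + 36)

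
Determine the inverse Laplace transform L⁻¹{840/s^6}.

L⁻¹{n!/s^(n+1)} = t^n with n=5. So L⁻¹{120/s^6} = t^5, and L⁻¹{840/s^6} = (840/120)·t^5 = 7·t^5

Final answer: 7·t^5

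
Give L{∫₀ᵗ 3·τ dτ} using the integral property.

L{∫₀ᵗ f(τ)dτ} = F(s)/s with f(t) = 3t. F(s) = 3/s^2, so L{∫₀ᵗ 3·τ dτ} = (3/s^2)/s = 3/s^3. (Check: ∫₀ᵗ 3·τ dτ = 3t^2/2.)

Final answer: 3/s^3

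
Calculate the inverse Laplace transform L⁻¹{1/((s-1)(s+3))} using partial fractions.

Decompose: A/(s-1) + B/(s+3). A = 1/4, B = -1/4. f(t) = (e^t - e^(-3t))/4

Final answer: (e^t - e^(-3t))/4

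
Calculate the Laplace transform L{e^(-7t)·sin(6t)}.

L{e^(at)·sin(ωt)} = ω/((s-a)² + ω²), so L{e^(-7t)·sin(6t)} = 6/((s+7)² + 36)

Final answer: 6/((s+7)² + 36)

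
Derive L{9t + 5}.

L{9t + 5} = 9·L{t} + 5·L{1} = 9/s² + 5/s

Final answer: 9/s² + 5/s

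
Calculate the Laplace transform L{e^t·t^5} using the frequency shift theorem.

L{e^(at)·t^n} = n!/(s-a)^(n+1), so L{e^t·t^5} = 120/(s-1)^6

Final answer: 120/(s-1)^6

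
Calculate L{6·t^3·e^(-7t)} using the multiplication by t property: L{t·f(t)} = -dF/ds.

Using L{t^n·e^(at)} = n!/(s-a)^(n+1), L{t^3·e^(-7t)} = 6/(s+7)^4, so L{6·t^3·e^(-7t)} = 6·6/(s+7)^4 = 36/(s+7)^4

Final answer: 36/(s+7)^4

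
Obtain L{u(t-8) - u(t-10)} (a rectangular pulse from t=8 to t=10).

L{u(t-a)} = e^(-as)/s. L{u(t-8) - u(t-10)} = (e^(-8s) - e^(-10s))/s

Final answer: (e^(-8s) - e^(-10s))/s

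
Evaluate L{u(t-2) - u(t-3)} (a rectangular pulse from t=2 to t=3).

L{u(t-a)} = e^(-as)/s. L{u(t-2) - u(t-3)} = (e^(-2s) - e^(-3s))/s

Final answer: (e^(-2s) - e^(-3s))/s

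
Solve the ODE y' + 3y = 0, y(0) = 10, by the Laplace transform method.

L{y'} + 3L{y} = 0. sY - 10 + 3Y = 0. Y(s+3) = 10. Y = 10/(s+3)

Final answer: y(t) = 10e^(-3t)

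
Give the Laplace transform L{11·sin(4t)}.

L{sin(ωt)} = ω/(s² + ω²), so L{sin(4t)} = 4/(s² + 16). Then L{11·sin(4t)} = 11·4/(s² + 16) = 44/(s² + 16)

Final answer: 44/(s² + 16)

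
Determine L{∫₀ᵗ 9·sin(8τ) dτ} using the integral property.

L{∫₀ᵗ f(τ)dτ} = F(s)/s with F(s) = 72/(s² + 64), so the result is (72/(s² + 64))/s = 72/(s(s² + 64))

Final answer: 72/(s(s² + 64))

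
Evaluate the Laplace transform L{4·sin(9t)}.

L{sin(ωt)} = ω/(s² + ω²), so L{sin(9t)} = 9/(s² + 81). Then L{4·sin(9t)} = 4·9/(s² + 81) = 36/(s² + 81)

Final answer: 36/(s² + 81)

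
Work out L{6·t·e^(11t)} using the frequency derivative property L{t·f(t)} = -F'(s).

L{e^(11t)} = 1/(s-11). By frequency derivative: L{t·e^(11t)} = -d/ds[1/(s-11)] = -(-1)/(s-11)² = 1/(s-11)². Then L{6·t·e^(11t)} = 6·1/(s-11)² = 6/(s-11)²

Final answer: 6/(s-11)²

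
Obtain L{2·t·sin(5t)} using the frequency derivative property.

L{sin(5t)} = 5/(s² + 25). By L{t·f(t)} = -F'(s): -d/ds[5/(s² + 25)] = -(5)·(-2s)/(s² + 25)² = 10s/(s² + 25)². Then L{2·t·sin(5t)} = 2·10s/(s² + 25)² = 20s/(s² + 25)²

Final answer: 20s/(s² + 25)²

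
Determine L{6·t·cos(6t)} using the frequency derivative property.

L{cos(6t)} = s/(s² + 36). Derivative: d/ds[s/(s² + 36)] = [(s² + 36) - s·2s]/(s² + 36)² = (36 - s²)/(s² + 36)². So L{t·cos(6t)} = -F'(s) = (s² - 36)/(s² + 36)². Then L{6·t·cos(6t)} = 6·(s² - 36)/(s² + 36)²

Final answer: 6·(s² - 36)/(s² + 36)²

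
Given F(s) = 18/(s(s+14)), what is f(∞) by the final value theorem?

f(∞) = lim_{s→0} s·18/(s(s+14)) = lim_{s→0} 18/(s+14) = 18/14 = 9/7

Final answer: 9/7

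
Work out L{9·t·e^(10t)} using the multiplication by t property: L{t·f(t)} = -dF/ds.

Using L{t^n·e^(at)} = n!/(s-a)^(n+1), L{t·e^(10t)} = 1/(s-10)^2, so L{9·t·e^(10t)} = 9·1/(s-10)^2 = 9/(s-10)^2

Final answer: 9/(s-10)^2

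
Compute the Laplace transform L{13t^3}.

L{13t^3} = 13 · L{t^3} = 13 · 6/s^4 = 78/s^4

Final answer: 78/s^4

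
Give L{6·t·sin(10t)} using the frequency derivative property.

L{sin(10t)} = 10/(s² + 100). By L{t·f(t)} = -F'(s): -d/ds[10/(s² + 100)] = -(10)·(-2s)/(s² + 100)² = 20s/(s² + 100)². Then L{6·t·sin(10t)} = 6·20s/(s² + 100)² = 120s/(s² + 100)²

Final answer: 120s/(s² + 100)²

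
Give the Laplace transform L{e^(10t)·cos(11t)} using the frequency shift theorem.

Frequency shift: L{e^(at)f(t)} = F(s-a). L{e^(10t)·cos(11t)} = (s-10)/((s-10)² + 121)

Final answer: (s-10)/((s-10)² + 121)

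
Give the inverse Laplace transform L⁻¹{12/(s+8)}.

L⁻¹{1/(s-a)} = e^(at), so L⁻¹{1/(s+8)} = e^(-8t), and L⁻¹{12/(s+8)} = 12·e^(-8t)

Final answer: 12·e^(-8t)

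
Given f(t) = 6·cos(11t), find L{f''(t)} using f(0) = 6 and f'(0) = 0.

F(s) = 6s/(s² + 121). L{f''(t)} = s²F(s) - sf(0) - f'(0) = 6s³/(s² + 121) - 6s = (6s³ - 6s(s² + 121))/(s² + 121) = -726s/(s² + 121)

Final answer: -726s/(s² + 121)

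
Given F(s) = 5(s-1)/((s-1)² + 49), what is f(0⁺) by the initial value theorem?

f(0⁺) = lim_{s→∞} sF(s) = lim_{s→∞} 5s(s-1)/((s-1)² + 49) = 5

Final answer: 5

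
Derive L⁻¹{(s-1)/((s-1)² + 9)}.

Using frequency shift: L⁻¹{(s-a)/((s-a)² + b²)} = e^(at)cos(bt). Here a=1, b=3

Final answer: e^t·cos(3t)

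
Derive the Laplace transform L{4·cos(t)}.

L{cos(ωt)} = s/(s² + ω²), so L{cos(t)} = s/(s² + 1). Then L{4·cos(t)} = 4·s/(s² + 1) = 4s/(s² + 1)

Final answer: 4s/(s² + 1)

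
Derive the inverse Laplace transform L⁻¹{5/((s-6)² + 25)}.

Using frequency shift, L⁻¹{5/((s-6)² + 25)} = e^(6t)·sin(5t)

Final answer: e^(6t)·sin(5t)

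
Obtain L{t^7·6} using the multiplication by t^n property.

L{6} = 6/s. d^1/ds^1[1/s] = -1/s². d^2/ds^2[1/s] = 2/s^3. d^3/ds^3[1/s] = -6/s^4. d^4/ds^4[1/s] = 24/s^5. d^5/ds^5[1/s] = -120/s^6. d^6/ds^6[1/s] = 720/s^7. d^7/ds^7[1/s] = -5040/s^8. So L{t^7} = (-1)^{7}·-5040/s^8 = 5040/s^8. Then L{t^7·6} = 6·5040/s^8 = 30240/s^8

Final answer: 30240/s^8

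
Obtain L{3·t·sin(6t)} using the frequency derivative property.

L{sin(6t)} = 6/(s² + 36). By L{t·f(t)} = -F'(s): -d/ds[6/(s² + 36)] = -(6)·(-2s)/(s² + 36)² = 12s/(s² + 36)². Then L{3·t·sin(6t)} = 3·12s/(s² + 36)² = 36s/(s² + 36)²

Final answer: 36s/(s² + 36)²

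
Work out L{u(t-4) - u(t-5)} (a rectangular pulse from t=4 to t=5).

L{u(t-a)} = e^(-as)/s. L{u(t-4) - u(t-5)} = (e^(-4s) - e^(-5s))/s

Final answer: (e^(-4s) - e^(-5s))/s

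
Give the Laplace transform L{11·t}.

L{t^n} = n!/s^(n+1), so L{t} = 1/s^2. Then L{11·t} = 11·1/s^2 = 11/s^2

Final answer: 11/s^2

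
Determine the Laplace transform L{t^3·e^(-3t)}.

L{t^n·e^(at)} = n!/(s-a)^(n+1), so L{t^3·e^(-3t)} = 6/(s+3)^4

Final answer: 6/(s+3)^4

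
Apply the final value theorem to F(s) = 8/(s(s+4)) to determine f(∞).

f(∞) = lim_{s→0} s·8/(s(s+4)) = lim_{s→0} 8/(s+4) = 8/4 = 2

Final answer: 2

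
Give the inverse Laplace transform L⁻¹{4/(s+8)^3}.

L⁻¹{n!/(s-a)^(n+1)} = t^n·e^(at) with n=2, a=-8. So L⁻¹{2/(s+8)^3} = t^2·e^(-8t), and L⁻¹{4/(s+8)^3} = (4/2)·t^2·e^(-8t) = 2·t^2·e^(-8t)

Final answer: 2·t^2·e^(-8t)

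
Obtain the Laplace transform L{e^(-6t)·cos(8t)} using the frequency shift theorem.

Frequency shift: L{e^(at)f(t)} = F(s-a). L{e^(-6t)·cos(8t)} = (s+6)/((s+6)² + 64)

Final answer: (s+6)/((s+6)² + 64)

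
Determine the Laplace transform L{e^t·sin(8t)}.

L{e^(at)·sin(ωt)} = ω/((s-a)² + ω²), so L{e^t·sin(8t)} = 8/((s-1)² + 64)

Final answer: 8/((s-1)² + 64)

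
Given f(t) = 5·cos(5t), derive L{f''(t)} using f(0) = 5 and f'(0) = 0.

F(s) = 5s/(s² + 25). L{f''(t)} = s²F(s) - sf(0) - f'(0) = 5s³/(s² + 25) - 5s = (5s³ - 5s(s² + 25))/(s² + 25) = -125s/(s² + 25)

Final answer: -125s/(s² + 25)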